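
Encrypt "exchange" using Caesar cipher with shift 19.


Word: "exchange"
Shift: 19
Each letter → (letter + shift) mod 26:
  'e' (4) + 19 = 23 → 'x'
  'x' (23) + 19 = 16 → 'q'
  'c' (2) + 19 = 21 → 'v'
  'h' (7) + 19 = 0 → 'a'
  'a' (0) + 19 = 19 → 't'
  'n' (13) + 19 = 6 → 'g'
  'g' (6) + 19 = 25 → 'z'
  'e' (4) + 19 = 23 → 'x'
Result = "xqvatgzx"


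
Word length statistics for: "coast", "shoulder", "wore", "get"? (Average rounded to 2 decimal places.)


Lengths: "coast"=5, "shoulder"=8, "wore"=4, "get"=3
Sum = 20, Count = 4
Average = 20/4 = 5.00
= avg=5.00, min=3, max=8


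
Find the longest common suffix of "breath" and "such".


Word 1: "breath"
Word 2: "such"
Comparing from end:
  Pos -1: 'h' == 'h'
  Pos -2: 't' != 'c' (stop)
LCS = "h" (length 1)


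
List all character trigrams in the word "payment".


Word: "payment" (length 7)
Number of trigrams = 7 - 3 + 1 = 5
  Position 0: "pay"
  Position 1: "aym"
  Position 2: "yme"
  Position 3: "men"
  Position 4: "ent"
Trigrams = "pay", "aym", "yme", "men", "ent"


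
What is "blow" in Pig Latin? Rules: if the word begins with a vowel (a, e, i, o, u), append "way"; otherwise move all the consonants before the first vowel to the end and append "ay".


Word: "blow"
Starts with consonant(s) → move to end, add 'ay'
Consonant cluster: "bl"
Pig Latin = "owblay"


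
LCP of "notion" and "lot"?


Word 1: "notion"
Word 2: "lot"
Comparing from start:
  Pos 0: 'n' != 'l' (stop)
LCP = "" (length 0)


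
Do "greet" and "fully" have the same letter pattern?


Pattern of "greet": [0, 1, 2, 2, 3]
Pattern of "fully": [0, 1, 2, 2, 3]
Patterns match
Same pattern = Yes


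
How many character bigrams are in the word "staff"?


Word: "staff" (length 5)
Number of 2-grams = length - 2 + 1 = 5 - 2 + 1
= 4


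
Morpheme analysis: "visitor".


Word: "visitor"
Morphemes: visit + -or
Each morpheme carries meaning
= 2 morphemes


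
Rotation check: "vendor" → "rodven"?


Word: "vendor", Candidate: "rodven"
Method: check if candidate is substring of word+word
"vendorvendor" contains "rodven"? No
Is rotation = No


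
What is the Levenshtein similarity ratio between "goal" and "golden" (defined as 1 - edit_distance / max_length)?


Word 1: "goal" (length 4)
Word 2: "golden" (length 6)
One optimal edit sequence:
  1. keep 'g'
  2. keep 'o'
  3. insert 'l'  (+1)
  4. insert 'd'  (+1)
  5. substitute 'a' -> 'e'  (+1)
  6. substitute 'l' -> 'n'  (+1)
Edit distance = 4
Max length = max(4, 6) = 6
Similarity = 1 - 4/6
= 0.3333


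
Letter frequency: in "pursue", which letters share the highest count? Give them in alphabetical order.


Word: "pursue"
Letter counts:
  'e': 1
  'p': 1
  'r': 1
  's': 1
  'u': 2
Maximum count = 2
Most frequent = 'u' (2 times each)


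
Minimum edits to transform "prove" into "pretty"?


Word 1: "prove" (length 5)
Word 2: "pretty" (length 6)
One optimal edit sequence (insert/delete/substitute each cost 1):
  1. keep 'p'
  2. keep 'r'
  3. insert 'e'  (+1)
  4. substitute 'o' -> 't'  (+1)
  5. substitute 'v' -> 't'  (+1)
  6. substitute 'e' -> 'y'  (+1)
Total edit operations: 4
Edit distance = 4


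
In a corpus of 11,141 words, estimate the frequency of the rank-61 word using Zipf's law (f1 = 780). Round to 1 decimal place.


Zipf's law: f(r) = f(1) / r
f(1) = 780
f(61) = 780 / 61
= 12.8 occurrences


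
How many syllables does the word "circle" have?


Word: "circle"
Syllable breakdown: cir / cle
Counting: 2 parts
= 2 syllables


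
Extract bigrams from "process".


Word: "process" (length 7)
Number of bigrams = 7 - 2 + 1 = 6
  Position 0: "pr"
  Position 1: "ro"
  Position 2: "oc"
  Position 3: "ce"
  Position 4: "es"
  Position 5: "ss"
Bigrams = "pr", "ro", "oc", "ce", "es", "ss"


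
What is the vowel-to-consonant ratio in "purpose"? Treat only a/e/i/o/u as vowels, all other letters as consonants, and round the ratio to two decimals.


Word: "purpose"
Vowels (a,e,i,o,u): 3
Consonants: 4
Ratio = 3/4
= 0.75


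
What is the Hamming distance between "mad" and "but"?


Comparing character by character (same length = 3):
  Pos 0: 'm' vs 'b' !=
  Pos 1: 'a' vs 'u' !=
  Pos 2: 'd' vs 't' !=
Hamming distance = 3


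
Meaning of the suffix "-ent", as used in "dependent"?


Suffix: -ent
Example: dependent (depend + -ent)
Meaning = one who / that which


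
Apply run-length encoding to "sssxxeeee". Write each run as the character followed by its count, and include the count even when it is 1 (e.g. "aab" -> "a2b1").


String: "sssxxeeee"
Scanning for consecutive runs:
  's' x 3
  'x' x 2
  'e' x 4
RLE = "s3x2e4"


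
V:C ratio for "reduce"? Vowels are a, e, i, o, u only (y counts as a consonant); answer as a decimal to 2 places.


Word: "reduce"
Vowels (a,e,i,o,u): 3
Consonants: 3
Ratio = 3/3
= 1.00


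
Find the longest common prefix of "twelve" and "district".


Word 1: "twelve"
Word 2: "district"
Comparing from start:
  Pos 0: 't' != 'd' (stop)
LCP = "" (length 0)


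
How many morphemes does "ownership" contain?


Word: "ownership"
Morphemes: own / -er / -ship
Each morpheme carries meaning
= 3 morphemes


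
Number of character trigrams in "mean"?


Word: "mean" (length 4)
Number of 3-grams = length - 3 + 1 = 4 - 3 + 1
= 2


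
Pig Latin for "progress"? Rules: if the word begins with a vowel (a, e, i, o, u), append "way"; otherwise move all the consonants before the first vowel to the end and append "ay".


Word: "progress"
Starts with consonant(s) → move to end, add 'ay'
Consonant cluster: "pr"
Pig Latin = "ogresspray"


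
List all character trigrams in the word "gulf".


Word: "gulf" (length 4)
Number of trigrams = 4 - 3 + 1 = 2
  Position 0: "gul"
  Position 1: "ulf"
Trigrams = "gul", "ulf"


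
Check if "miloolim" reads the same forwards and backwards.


Word: "miloolim"
Reversed: "miloolim"
Forward == Backward? miloolim == miloolim
Palindrome = Yes


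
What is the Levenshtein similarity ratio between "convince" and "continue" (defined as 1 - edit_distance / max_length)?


Word 1: "convince" (length 8)
Word 2: "continue" (length 8)
One optimal edit sequence:
  1. keep 'c'
  2. keep 'o'
  3. keep 'n'
  4. substitute 'v' -> 't'  (+1)
  5. keep 'i'
  6. keep 'n'
  7. substitute 'c' -> 'u'  (+1)
  8. keep 'e'
Edit distance = 2
Max length = max(8, 8) = 8
Similarity = 1 - 2/8
= 0.7500


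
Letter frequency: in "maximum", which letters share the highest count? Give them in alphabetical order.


Word: "maximum"
Letter counts:
  'a': 1
  'i': 1
  'm': 3
  'u': 1
  'x': 1
Maximum count = 3
Most frequent = 'm' (3 times each)


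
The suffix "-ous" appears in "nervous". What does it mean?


Suffix: -ous
As in: nervous -> nerve + -ous, with a spelling change
Meaning = having quality of


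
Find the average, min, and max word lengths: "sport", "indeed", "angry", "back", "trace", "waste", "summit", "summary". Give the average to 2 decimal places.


Lengths: "sport"=5, "indeed"=6, "angry"=5, "back"=4, "trace"=5, "waste"=5, "summit"=6, "summary"=7
Sum = 43, Count = 8
Average = 43/8 = 5.38
= avg=5.38, min=4, max=7


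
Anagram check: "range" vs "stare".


Word 1: "range" → sorted: aegnr
Word 2: "stare" → sorted: aerst
Same letters? aegnr != aerst
Anagram = No


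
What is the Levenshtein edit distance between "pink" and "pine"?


Word 1: "pink" (length 4)
Word 2: "pine" (length 4)
One optimal edit sequence (insert/delete/substitute each cost 1):
  1. keep 'p'
  2. keep 'i'
  3. keep 'n'
  4. substitute 'k' -> 'e'  (+1)
Total edit operations: 1
Edit distance = 1


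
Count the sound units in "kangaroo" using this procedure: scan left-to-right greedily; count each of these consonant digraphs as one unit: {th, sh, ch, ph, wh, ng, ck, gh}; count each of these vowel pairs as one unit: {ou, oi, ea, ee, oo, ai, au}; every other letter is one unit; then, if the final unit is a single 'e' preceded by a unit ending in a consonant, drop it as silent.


Word: "kangaroo" (8 letters)
Left-to-right scan:
  (1) 'k' (letter)
  (2) 'a' (letter)
  (3) 'ng' (digraph)
  (4) 'a' (letter)
  (5) 'r' (letter)
  (6) 'oo' (vowel-pair)
Units from scan: 6
Sound units = 6 units


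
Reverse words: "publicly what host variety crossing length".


Original: "publicly what host variety crossing length"
Words (1..n): publicly | what | host | variety | crossing | length
Reversed (n..1): length | crossing | variety | host | what | publicly
Result = "length crossing variety host what publicly"


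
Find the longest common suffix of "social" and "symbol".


Word 1: "social"
Word 2: "symbol"
Comparing from end:
  Pos -1: 'l' == 'l'
  Pos -2: 'a' != 'o' (stop)
LCS = "l" (length 1)


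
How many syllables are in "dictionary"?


Word: "dictionary"
Syllable breakdown: dic · tion · ar · y
Counting: 4 parts
= 4 syllables


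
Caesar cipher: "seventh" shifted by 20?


Word: "seventh"
Shift: 20
Each letter → (letter + shift) mod 26:
  's' (18) + 20 = 12 → 'm'
  'e' (4) + 20 = 24 → 'y'
  'v' (21) + 20 = 15 → 'p'
  'e' (4) + 20 = 24 → 'y'
  'n' (13) + 20 = 7 → 'h'
  't' (19) + 20 = 13 → 'n'
  'h' (7) + 20 = 1 → 'b'
Result = "mypyhnb"


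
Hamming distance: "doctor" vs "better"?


Comparing character by character (same length = 6):
  Pos 0: 'd' vs 'b' !=
  Pos 1: 'o' vs 'e' !=
  Pos 2: 'c' vs 't' !=
  Pos 3: 't' vs 't' =
  Pos 4: 'o' vs 'e' !=
  Pos 5: 'r' vs 'r' =
Hamming distance = 4


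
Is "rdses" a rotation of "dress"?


Word: "dress", Candidate: "rdses"
Method: check if candidate is substring of word+word
"dressdress" contains "rdses"? No
Is rotation = No


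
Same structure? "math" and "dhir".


Pattern of "math": [0, 1, 2, 3]
Pattern of "dhir": [0, 1, 2, 3]
Patterns match
Same pattern = Yes


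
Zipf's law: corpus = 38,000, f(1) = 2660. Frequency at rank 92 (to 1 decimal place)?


Zipf's law: f(r) = f(1) / r
f(1) = 2660
f(92) = 2660 / 92
= 28.9 occurrences


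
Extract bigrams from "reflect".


Word: "reflect" (length 7)
Number of bigrams = 7 - 2 + 1 = 6
  Position 0: "re"
  Position 1: "ef"
  Position 2: "fl"
  Position 3: "le"
  Position 4: "ec"
  Position 5: "ct"
Bigrams = "re", "ef", "fl", "le", "ec", "ct"


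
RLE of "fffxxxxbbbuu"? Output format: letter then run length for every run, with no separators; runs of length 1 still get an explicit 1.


String: "fffxxxxbbbuu"
Scanning for consecutive runs:
  'f' x 3
  'x' x 4
  'b' x 3
  'u' x 2
RLE = "f3x4b3u2"


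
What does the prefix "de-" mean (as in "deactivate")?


Prefix: de-
As in: deactivate -> de- + activate
Meaning = remove / reverse


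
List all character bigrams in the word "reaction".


Word: "reaction" (length 8)
Number of bigrams = 8 - 2 + 1 = 7
  Position 0: "re"
  Position 1: "ea"
  Position 2: "ac"
  Position 3: "ct"
  Position 4: "ti"
  Position 5: "io"
  Position 6: "on"
Bigrams = "re", "ea", "ac", "ct", "ti", "io", "on"


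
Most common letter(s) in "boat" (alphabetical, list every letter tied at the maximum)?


Word: "boat"
Letter counts:
  'a': 1
  'b': 1
  'o': 1
  't': 1
Maximum count = 1
Most frequent = 'a', 'b', 'o', 't' (1 time each)


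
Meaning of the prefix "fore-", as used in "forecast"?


Prefix: fore-
As in: forecast -> fore- + cast
Meaning = before


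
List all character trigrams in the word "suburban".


Word: "suburban" (length 8)
Number of trigrams = 8 - 3 + 1 = 6
  Position 0: "sub"
  Position 1: "ubu"
  Position 2: "bur"
  Position 3: "urb"
  Position 4: "rba"
  Position 5: "ban"
Trigrams = "sub", "ubu", "bur", "urb", "rba", "ban"


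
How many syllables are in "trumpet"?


Word: "trumpet"
Syllable breakdown: trum | pet
Counting: 2 parts
= 2 syllables


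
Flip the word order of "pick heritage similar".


Original: "pick heritage similar"
Words (1..n): pick | heritage | similar
Reversed (n..1): similar | heritage | pick
Result = "similar heritage pick"


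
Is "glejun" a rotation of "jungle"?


Word: "jungle", Candidate: "glejun"
Method: check if candidate is substring of word+word
"junglejungle" contains "glejun"? Yes
Is rotation = Yes


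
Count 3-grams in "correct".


Word: "correct" (length 7)
Number of 3-grams = length - 3 + 1 = 7 - 3 + 1
= 5


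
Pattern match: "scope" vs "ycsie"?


Pattern of "scope": [0, 1, 2, 3, 4]
Pattern of "ycsie": [0, 1, 2, 3, 4]
Patterns match
Same pattern = Yes


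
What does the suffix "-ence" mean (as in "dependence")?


Suffix: -ence
Example: dependence (depend + -ence)
Meaning = state of


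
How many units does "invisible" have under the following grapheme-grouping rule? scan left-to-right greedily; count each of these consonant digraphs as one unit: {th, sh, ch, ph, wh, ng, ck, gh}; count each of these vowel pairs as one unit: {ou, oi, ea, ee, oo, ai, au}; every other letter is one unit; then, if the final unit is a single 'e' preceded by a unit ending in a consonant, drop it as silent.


Word: "invisible" (9 letters)
Left-to-right scan:
  (1) 'i' (letter)
  (2) 'n' (letter)
  (3) 'v' (letter)
  (4) 'i' (letter)
  (5) 's' (letter)
  (6) 'i' (letter)
  (7) 'b' (letter)
  (8) 'l' (letter)
  (9) 'e' (letter)
Units from scan: 9
Final unit is 'e' after a consonant -> drop as silent (-1)
Sound units = 8 units


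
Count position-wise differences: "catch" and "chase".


Comparing character by character (same length = 5):
  Pos 0: 'c' vs 'c' =
  Pos 1: 'a' vs 'h' !=
  Pos 2: 't' vs 'a' !=
  Pos 3: 'c' vs 's' !=
  Pos 4: 'h' vs 'e' !=
Hamming distance = 4


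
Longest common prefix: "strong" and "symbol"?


Word 1: "strong"
Word 2: "symbol"
Comparing from start:
  Pos 0: 's' == 's'
  Pos 1: 't' != 'y' (stop)
LCP = "s" (length 1)


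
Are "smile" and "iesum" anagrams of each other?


Word 1: "smile" → sorted: eilms
Word 2: "iesum" → sorted: eimsu
Same letters? eilms != eimsu
Anagram = No


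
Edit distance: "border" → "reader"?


Word 1: "border" (length 6)
Word 2: "reader" (length 6)
One optimal edit sequence (insert/delete/substitute each cost 1):
  1. substitute 'b' -> 'r'  (+1)
  2. substitute 'o' -> 'e'  (+1)
  3. substitute 'r' -> 'a'  (+1)
  4. keep 'd'
  5. keep 'e'
  6. keep 'r'
Total edit operations: 3
Edit distance = 3


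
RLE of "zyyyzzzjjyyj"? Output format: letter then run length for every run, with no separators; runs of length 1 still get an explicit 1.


String: "zyyyzzzjjyyj"
Scanning for consecutive runs:
  'z' x 1
  'y' x 3
  'z' x 3
  'j' x 2
  'y' x 2
  'j' x 1
RLE = "z1y3z3j2y2j1"


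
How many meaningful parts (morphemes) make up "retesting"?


Word: "retesting"
Morphemes: re- / test / -ing
Each morpheme carries meaning
= 3 morphemes


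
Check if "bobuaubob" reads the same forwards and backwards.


Word: "bobuaubob"
Reversed: "bobuaubob"
Forward == Backward? bobuaubob == bobuaubob
Palindrome = Yes


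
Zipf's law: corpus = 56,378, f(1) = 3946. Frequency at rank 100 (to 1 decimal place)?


Zipf's law: f(r) = f(1) / r
f(1) = 3946
f(100) = 3946 / 100
= 39.5 occurrences


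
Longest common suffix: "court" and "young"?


Word 1: "court"
Word 2: "young"
Comparing from end:
  Pos -1: 't' != 'g' (stop)
LCS = "" (length 0)


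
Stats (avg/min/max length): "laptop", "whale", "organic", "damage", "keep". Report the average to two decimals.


Lengths: "laptop"=6, "whale"=5, "organic"=7, "damage"=6, "keep"=4
Sum = 28, Count = 5
Average = 28/5 = 5.60
= avg=5.60, min=4, max=7


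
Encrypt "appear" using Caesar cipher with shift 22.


Word: "appear"
Shift: 22
Each letter → (letter + shift) mod 26:
  'a' (0) + 22 = 22 → 'w'
  'p' (15) + 22 = 11 → 'l'
  'p' (15) + 22 = 11 → 'l'
  'e' (4) + 22 = 0 → 'a'
  'a' (0) + 22 = 22 → 'w'
  'r' (17) + 22 = 13 → 'n'
Result = "wllawn"


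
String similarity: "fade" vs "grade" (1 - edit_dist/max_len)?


Word 1: "fade" (length 4)
Word 2: "grade" (length 5)
One optimal edit sequence:
  1. insert 'g'  (+1)
  2. substitute 'f' -> 'r'  (+1)
  3. keep 'a'
  4. keep 'd'
  5. keep 'e'
Edit distance = 2
Max length = max(4, 5) = 5
Similarity = 1 - 2/5
= 0.6000


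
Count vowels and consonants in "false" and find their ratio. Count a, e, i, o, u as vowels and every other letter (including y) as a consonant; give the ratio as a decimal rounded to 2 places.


Word: "false"
Vowels (a,e,i,o,u): 2
Consonants: 3
Ratio = 2/3
= 0.67


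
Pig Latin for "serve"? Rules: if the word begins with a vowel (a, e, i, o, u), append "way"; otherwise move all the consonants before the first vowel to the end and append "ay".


Word: "serve"
Starts with consonant(s) → move to end, add 'ay'
Consonant cluster: "s"
Pig Latin = "ervesay"


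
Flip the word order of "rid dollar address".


Original: "rid dollar address"
Words (1..n): rid | dollar | address
Reversed (n..1): address | dollar | rid
Result = "address dollar rid"


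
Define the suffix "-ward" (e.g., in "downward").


Suffix: -ward
Example: downward = down + -ward
Meaning = in the direction of


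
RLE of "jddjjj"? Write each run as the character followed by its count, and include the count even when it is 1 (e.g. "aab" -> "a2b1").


String: "jddjjj"
Scanning for consecutive runs:
  'j' x 1
  'd' x 2
  'j' x 3
RLE = "j1d2j3"


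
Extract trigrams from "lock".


Word: "lock" (length 4)
Number of trigrams = 4 - 3 + 1 = 2
  Position 0: "loc"
  Position 1: "ock"
Trigrams = "loc", "ock"


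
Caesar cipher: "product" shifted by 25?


Word: "product"
Shift: 25
Each letter → (letter + shift) mod 26:
  'p' (15) + 25 = 14 → 'o'
  'r' (17) + 25 = 16 → 'q'
  'o' (14) + 25 = 13 → 'n'
  'd' (3) + 25 = 2 → 'c'
  'u' (20) + 25 = 19 → 't'
  'c' (2) + 25 = 1 → 'b'
  't' (19) + 25 = 18 → 's'
Result = "oqnctbs"


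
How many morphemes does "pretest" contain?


Word: "pretest"
Morphemes: pre- / test
Each morpheme carries meaning
= 2 morphemes


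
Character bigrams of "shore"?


Word: "shore" (length 5)
Number of bigrams = 5 - 2 + 1 = 4
  Position 0: "sh"
  Position 1: "ho"
  Position 2: "or"
  Position 3: "re"
Bigrams = "sh", "ho", "or", "re"


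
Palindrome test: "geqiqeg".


Word: "geqiqeg"
Reversed: "geqiqeg"
Forward == Backward? geqiqeg == geqiqeg
Palindrome = Yes


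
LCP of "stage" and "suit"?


Word 1: "stage"
Word 2: "suit"
Comparing from start:
  Pos 0: 's' == 's'
  Pos 1: 't' != 'u' (stop)
LCP = "s" (length 1)


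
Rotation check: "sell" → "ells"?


Word: "sell", Candidate: "ells"
Method: check if candidate is substring of word+word
"sellsell" contains "ells"? Yes
Is rotation = Yes


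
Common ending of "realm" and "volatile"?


Word 1: "realm"
Word 2: "volatile"
Comparing from end:
  Pos -1: 'm' != 'e' (stop)
LCS = "" (length 0)


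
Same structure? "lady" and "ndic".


Pattern of "lady": [0, 1, 2, 3]
Pattern of "ndic": [0, 1, 2, 3]
Patterns match
Same pattern = Yes


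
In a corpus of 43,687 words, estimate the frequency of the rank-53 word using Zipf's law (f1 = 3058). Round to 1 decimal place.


Zipf's law: f(r) = f(1) / r
f(1) = 3058
f(53) = 3058 / 53
= 57.7 occurrences


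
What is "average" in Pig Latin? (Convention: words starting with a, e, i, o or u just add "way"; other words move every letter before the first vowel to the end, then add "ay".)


Word: "average"
Starts with vowel → add 'way'
Pig Latin = "averageway"


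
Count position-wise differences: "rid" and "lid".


Comparing character by character (same length = 3):
  Pos 0: 'r' vs 'l' !=
  Pos 1: 'i' vs 'i' =
  Pos 2: 'd' vs 'd' =
Hamming distance = 1


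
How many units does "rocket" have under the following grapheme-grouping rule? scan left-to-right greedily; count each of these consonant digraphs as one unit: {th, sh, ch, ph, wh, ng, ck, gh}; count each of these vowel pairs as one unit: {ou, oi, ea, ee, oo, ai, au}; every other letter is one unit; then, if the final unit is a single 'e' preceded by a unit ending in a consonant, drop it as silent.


Word: "rocket" (6 letters)
Left-to-right scan:
  1. 'r' (letter)
  2. 'o' (letter)
  3. 'ck' (digraph)
  4. 'e' (letter)
  5. 't' (letter)
Units from scan: 5
Sound units = 5 units


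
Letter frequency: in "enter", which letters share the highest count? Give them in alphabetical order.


Word: "enter"
Letter counts:
  'e': 2
  'n': 1
  'r': 1
  't': 1
Maximum count = 2
Most frequent = 'e' (2 times each)


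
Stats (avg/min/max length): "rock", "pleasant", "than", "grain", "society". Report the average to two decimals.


Lengths: "rock"=4, "pleasant"=8, "than"=4, "grain"=5, "society"=7
Sum = 28, Count = 5
Average = 28/5 = 5.60
= avg=5.60, min=4, max=8


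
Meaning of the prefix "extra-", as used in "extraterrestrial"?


Prefix: extra-
Example: extraterrestrial (extra- + terrestrial)
Meaning = beyond


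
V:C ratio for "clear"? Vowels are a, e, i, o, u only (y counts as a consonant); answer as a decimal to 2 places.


Word: "clear"
Vowels (a,e,i,o,u): 2
Consonants: 3
Ratio = 2/3
= 0.67


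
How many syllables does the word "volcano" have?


Word: "volcano"
Syllable breakdown: vol / ca / no
Counting: 3 parts
= 3 syllables


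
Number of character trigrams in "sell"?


Word: "sell" (length 4)
Number of 3-grams = length - 3 + 1 = 4 - 3 + 1
= 2


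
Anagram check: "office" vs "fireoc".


Word 1: "office" → sorted: ceffio
Word 2: "fireoc" → sorted: cefior
Same letters? ceffio != cefior
Anagram = No


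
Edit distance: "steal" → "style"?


Word 1: "steal" (length 5)
Word 2: "style" (length 5)
One optimal edit sequence (insert/delete/substitute each cost 1):
  1. keep 's'
  2. keep 't'
  3. substitute 'e' -> 'y'  (+1)
  4. substitute 'a' -> 'l'  (+1)
  5. substitute 'l' -> 'e'  (+1)
Total edit operations: 3
Edit distance = 3


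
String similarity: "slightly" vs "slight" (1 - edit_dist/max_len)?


Word 1: "slightly" (length 8)
Word 2: "slight" (length 6)
One optimal edit sequence:
  1. keep 's'
  2. keep 'l'
  3. keep 'i'
  4. keep 'g'
  5. keep 'h'
  6. keep 't'
  7. delete 'l'  (+1)
  8. delete 'y'  (+1)
Edit distance = 2
Max length = max(8, 6) = 8
Similarity = 1 - 2/8
= 0.7500


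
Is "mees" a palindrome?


Word: "mees"
Reversed: "seem"
Forward == Backward? mees != seem
Palindrome = No


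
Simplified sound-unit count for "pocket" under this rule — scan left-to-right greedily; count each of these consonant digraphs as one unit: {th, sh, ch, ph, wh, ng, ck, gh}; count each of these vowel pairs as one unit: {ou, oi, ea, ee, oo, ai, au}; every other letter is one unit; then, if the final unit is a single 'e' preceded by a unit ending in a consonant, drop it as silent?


Word: "pocket" (6 letters)
Left-to-right scan:
  1. 'p' (letter)
  2. 'o' (letter)
  3. 'ck' (digraph)
  4. 'e' (letter)
  5. 't' (letter)
Units from scan: 5
Sound units = 5 units


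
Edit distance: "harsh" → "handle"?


Word 1: "harsh" (length 5)
Word 2: "handle" (length 6)
One optimal edit sequence (insert/delete/substitute each cost 1):
  1. keep 'h'
  2. keep 'a'
  3. insert 'n'  (+1)
  4. substitute 'r' -> 'd'  (+1)
  5. substitute 's' -> 'l'  (+1)
  6. substitute 'h' -> 'e'  (+1)
Total edit operations: 4
Edit distance = 4


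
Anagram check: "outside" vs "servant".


Word 1: "outside" → sorted: deiostu
Word 2: "servant" → sorted: aenrstv
Same letters? deiostu != aenrstv
Anagram = No


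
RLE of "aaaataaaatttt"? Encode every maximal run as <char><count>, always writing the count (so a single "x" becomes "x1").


String: "aaaataaaatttt"
Scanning for consecutive runs:
  'a' x 4
  't' x 1
  'a' x 4
  't' x 4
RLE = "a4t1a4t4"


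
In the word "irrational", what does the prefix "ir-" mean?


Prefix: ir-
Example: irrational = ir- + rational
Meaning = not


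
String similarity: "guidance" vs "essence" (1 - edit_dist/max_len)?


Word 1: "guidance" (length 8)
Word 2: "essence" (length 7)
One optimal edit sequence:
  1. delete 'g'  (+1)
  2. substitute 'u' -> 'e'  (+1)
  3. substitute 'i' -> 's'  (+1)
  4. substitute 'd' -> 's'  (+1)
  5. substitute 'a' -> 'e'  (+1)
  6. keep 'n'
  7. keep 'c'
  8. keep 'e'
Edit distance = 5
Max length = max(8, 7) = 8
Similarity = 1 - 5/8
= 0.3750


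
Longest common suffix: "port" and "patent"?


Word 1: "port"
Word 2: "patent"
Comparing from end:
  Pos -1: 't' == 't'
  Pos -2: 'r' != 'n' (stop)
LCS = "t" (length 1)


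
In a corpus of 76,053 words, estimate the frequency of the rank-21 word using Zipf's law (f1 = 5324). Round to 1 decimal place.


Zipf's law: f(r) = f(1) / r
f(1) = 5324
f(21) = 5324 / 21
= 253.5 occurrences


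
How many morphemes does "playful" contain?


Word: "playful"
Morphemes: play / -ful
Each morpheme carries meaning
= 2 morphemes


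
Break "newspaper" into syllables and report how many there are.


Word: "newspaper"
Syllable breakdown: news | pa | per
Counting: 3 parts
= 3 syllables


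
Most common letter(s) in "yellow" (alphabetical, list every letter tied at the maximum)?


Word: "yellow"
Letter counts:
  'e': 1
  'l': 2
  'o': 1
  'w': 1
  'y': 1
Maximum count = 2
Most frequent = 'l' (2 times each)


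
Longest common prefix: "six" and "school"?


Word 1: "six"
Word 2: "school"
Comparing from start:
  Pos 0: 's' == 's'
  Pos 1: 'i' != 'c' (stop)
LCP = "s" (length 1)


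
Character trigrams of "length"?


Word: "length" (length 6)
Number of trigrams = 6 - 3 + 1 = 4
  Position 0: "len"
  Position 1: "eng"
  Position 2: "ngt"
  Position 3: "gth"
Trigrams = "len", "eng", "ngt", "gth"


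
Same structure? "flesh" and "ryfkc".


Pattern of "flesh": [0, 1, 2, 3, 4]
Pattern of "ryfkc": [0, 1, 2, 3, 4]
Patterns match
Same pattern = Yes


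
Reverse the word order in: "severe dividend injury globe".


Original: "severe dividend injury globe"
Words (1..n): severe | dividend | injury | globe
Reversed (n..1): globe | injury | dividend | severe
Result = "globe injury dividend severe"


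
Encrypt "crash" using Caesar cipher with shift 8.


Word: "crash"
Shift: 8
Each letter → (letter + shift) mod 26:
  'c' (2) + 8 = 10 → 'k'
  'r' (17) + 8 = 25 → 'z'
  'a' (0) + 8 = 8 → 'i'
  's' (18) + 8 = 0 → 'a'
  'h' (7) + 8 = 15 → 'p'
Result = "kziap"


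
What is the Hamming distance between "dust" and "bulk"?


Comparing character by character (same length = 4):
  Pos 0: 'd' vs 'b' !=
  Pos 1: 'u' vs 'u' =
  Pos 2: 's' vs 'l' !=
  Pos 3: 't' vs 'k' !=
Hamming distance = 3


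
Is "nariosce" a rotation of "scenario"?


Word: "scenario", Candidate: "nariosce"
Method: check if candidate is substring of word+word
"scenarioscenario" contains "nariosce"? Yes
Is rotation = Yes


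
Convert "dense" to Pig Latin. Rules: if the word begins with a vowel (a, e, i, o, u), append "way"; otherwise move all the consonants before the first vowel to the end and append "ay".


Word: "dense"
Starts with consonant(s) → move to end, add 'ay'
Consonant cluster: "d"
Pig Latin = "enseday"


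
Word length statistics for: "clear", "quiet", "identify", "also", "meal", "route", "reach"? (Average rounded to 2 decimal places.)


Lengths: "clear"=5, "quiet"=5, "identify"=8, "also"=4, "meal"=4, "route"=5, "reach"=5
Sum = 36, Count = 7
Average = 36/7 = 5.14
= avg=5.14, min=4, max=8


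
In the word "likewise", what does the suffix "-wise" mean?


Suffix: -wise
Example: likewise (like + -wise)
Meaning = in the manner of


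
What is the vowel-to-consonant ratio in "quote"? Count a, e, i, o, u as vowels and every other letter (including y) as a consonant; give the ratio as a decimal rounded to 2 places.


Word: "quote"
Vowels (a,e,i,o,u): 3
Consonants: 2
Ratio = 3/2
= 1.50


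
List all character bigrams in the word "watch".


Word: "watch" (length 5)
Number of bigrams = 5 - 2 + 1 = 4
  Position 0: "wa"
  Position 1: "at"
  Position 2: "tc"
  Position 3: "ch"
Bigrams = "wa", "at", "tc", "ch"


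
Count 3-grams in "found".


Word: "found" (length 5)
Number of 3-grams = length - 3 + 1 = 5 - 3 + 1
= 3


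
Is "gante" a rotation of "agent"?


Word: "agent", Candidate: "gante"
Method: check if candidate is substring of word+word
"agentagent" contains "gante"? No
Is rotation = No


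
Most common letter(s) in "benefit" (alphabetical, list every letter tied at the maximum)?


Word: "benefit"
Letter counts:
  'b': 1
  'e': 2
  'f': 1
  'i': 1
  'n': 1
  't': 1
Maximum count = 2
Most frequent = 'e' (2 times each)


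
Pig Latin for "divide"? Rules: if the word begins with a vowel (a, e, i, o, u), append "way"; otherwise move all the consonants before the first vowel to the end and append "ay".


Word: "divide"
Starts with consonant(s) → move to end, add 'ay'
Consonant cluster: "d"
Pig Latin = "ivideday"


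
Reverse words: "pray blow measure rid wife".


Original: "pray blow measure rid wife"
Words (1..n): pray | blow | measure | rid | wife
Reversed (n..1): wife | rid | measure | blow | pray
Result = "wife rid measure blow pray"


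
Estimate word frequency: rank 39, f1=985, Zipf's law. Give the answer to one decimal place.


Zipf's law: f(r) = f(1) / r
f(1) = 985
f(39) = 985 / 39
= 25.3 occurrences


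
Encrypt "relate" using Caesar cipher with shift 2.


Word: "relate"
Shift: 2
Each letter → (letter + shift) mod 26:
  'r' (17) + 2 = 19 → 't'
  'e' (4) + 2 = 6 → 'g'
  'l' (11) + 2 = 13 → 'n'
  'a' (0) + 2 = 2 → 'c'
  't' (19) + 2 = 21 → 'v'
  'e' (4) + 2 = 6 → 'g'
Result = "tgncvg"


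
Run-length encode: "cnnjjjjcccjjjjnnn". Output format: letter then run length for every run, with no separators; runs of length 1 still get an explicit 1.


String: "cnnjjjjcccjjjjnnn"
Scanning for consecutive runs:
  'c' x 1
  'n' x 2
  'j' x 4
  'c' x 3
  'j' x 4
  'n' x 3
RLE = "c1n2j4c3j4n3"


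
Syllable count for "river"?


Word: "river"
Syllable breakdown: riv / er
Counting: 2 parts
= 2 syllables


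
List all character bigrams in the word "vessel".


Word: "vessel" (length 6)
Number of bigrams = 6 - 2 + 1 = 5
  Position 0: "ve"
  Position 1: "es"
  Position 2: "ss"
  Position 3: "se"
  Position 4: "el"
Bigrams = "ve", "es", "ss", "se", "el"


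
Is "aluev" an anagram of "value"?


Word 1: "value" → sorted: aeluv
Word 2: "aluev" → sorted: aeluv
Same letters? aeluv == aeluv
Anagram = Yes


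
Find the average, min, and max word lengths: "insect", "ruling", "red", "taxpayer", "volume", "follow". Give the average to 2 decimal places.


Lengths: "insect"=6, "ruling"=6, "red"=3, "taxpayer"=8, "volume"=6, "follow"=6
Sum = 35, Count = 6
Average = 35/6 = 5.83
= avg=5.83, min=3, max=8


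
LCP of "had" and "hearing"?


Word 1: "had"
Word 2: "hearing"
Comparing from start:
  Pos 0: 'h' == 'h'
  Pos 1: 'a' != 'e' (stop)
LCP = "h" (length 1)


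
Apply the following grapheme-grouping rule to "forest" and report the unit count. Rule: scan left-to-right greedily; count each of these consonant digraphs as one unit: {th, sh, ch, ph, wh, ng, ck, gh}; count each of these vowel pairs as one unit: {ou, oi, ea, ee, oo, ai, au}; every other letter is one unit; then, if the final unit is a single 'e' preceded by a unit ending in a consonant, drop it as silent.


Word: "forest" (6 letters)
Left-to-right scan:
  [1] 'f' (letter)
  [2] 'o' (letter)
  [3] 'r' (letter)
  [4] 'e' (letter)
  [5] 's' (letter)
  [6] 't' (letter)
Units from scan: 6
Sound units = 6 units


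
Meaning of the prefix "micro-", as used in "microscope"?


Prefix: micro-
Example: microscope = micro- + scope
Meaning = small


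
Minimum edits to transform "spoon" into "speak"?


Word 1: "spoon" (length 5)
Word 2: "speak" (length 5)
One optimal edit sequence (insert/delete/substitute each cost 1):
  1. keep 's'
  2. keep 'p'
  3. substitute 'o' -> 'e'  (+1)
  4. substitute 'o' -> 'a'  (+1)
  5. substitute 'n' -> 'k'  (+1)
Total edit operations: 3
Edit distance = 3


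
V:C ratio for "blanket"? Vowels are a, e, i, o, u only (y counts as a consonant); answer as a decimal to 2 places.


Word: "blanket"
Vowels (a,e,i,o,u): 2
Consonants: 5
Ratio = 2/5
= 0.40


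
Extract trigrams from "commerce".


Word: "commerce" (length 8)
Number of trigrams = 8 - 3 + 1 = 6
  Position 0: "com"
  Position 1: "omm"
  Position 2: "mme"
  Position 3: "mer"
  Position 4: "erc"
  Position 5: "rce"
Trigrams = "com", "omm", "mme", "mer", "erc", "rce"


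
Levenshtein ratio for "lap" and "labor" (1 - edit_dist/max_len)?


Word 1: "lap" (length 3)
Word 2: "labor" (length 5)
One optimal edit sequence:
  1. keep 'l'
  2. keep 'a'
  3. insert 'b'  (+1)
  4. insert 'o'  (+1)
  5. substitute 'p' -> 'r'  (+1)
Edit distance = 3
Max length = max(3, 5) = 5
Similarity = 1 - 3/5
= 0.4000


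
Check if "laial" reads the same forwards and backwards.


Word: "laial"
Reversed: "laial"
Forward == Backward? laial == laial
Palindrome = Yes


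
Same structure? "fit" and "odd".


Pattern of "fit": [0, 1, 2]
Pattern of "odd": [0, 1, 1]
Patterns do not match
Same pattern = No


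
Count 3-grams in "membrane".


Word: "membrane" (length 8)
Number of 3-grams = length - 3 + 1 = 8 - 3 + 1
= 6


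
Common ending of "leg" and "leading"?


Word 1: "leg"
Word 2: "leading"
Comparing from end:
  Pos -1: 'g' == 'g'
  Pos -2: 'e' != 'n' (stop)
LCS = "g" (length 1)


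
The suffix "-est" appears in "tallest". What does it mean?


Suffix: -est
Example: tallest = tall + -est
Meaning = most


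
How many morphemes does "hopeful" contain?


Word: "hopeful"
Morphemes: hope | -ful
Each morpheme carries meaning
= 2 morphemes


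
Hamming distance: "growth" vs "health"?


Comparing character by character (same length = 6):
  Pos 0: 'g' vs 'h' !=
  Pos 1: 'r' vs 'e' !=
  Pos 2: 'o' vs 'a' !=
  Pos 3: 'w' vs 'l' !=
  Pos 4: 't' vs 't' =
  Pos 5: 'h' vs 'h' =
Hamming distance = 4


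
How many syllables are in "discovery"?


Word: "discovery"
Syllable breakdown: dis | cov | er | y
Counting: 4 parts
= 4 syllables


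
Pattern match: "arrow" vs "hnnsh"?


Pattern of "arrow": [0, 1, 1, 2, 3]
Pattern of "hnnsh": [0, 1, 1, 2, 0]
Patterns do not match
Same pattern = No


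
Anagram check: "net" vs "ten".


Word 1: "net" → sorted: ent
Word 2: "ten" → sorted: ent
Same letters? ent == ent
Anagram = Yes


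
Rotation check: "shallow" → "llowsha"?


Word: "shallow", Candidate: "llowsha"
Method: check if candidate is substring of word+word
"shallowshallow" contains "llowsha"? Yes
Is rotation = Yes


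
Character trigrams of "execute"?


Word: "execute" (length 7)
Number of trigrams = 7 - 3 + 1 = 5
  Position 0: "exe"
  Position 1: "xec"
  Position 2: "ecu"
  Position 3: "cut"
  Position 4: "ute"
Trigrams = "exe", "xec", "ecu", "cut", "ute"


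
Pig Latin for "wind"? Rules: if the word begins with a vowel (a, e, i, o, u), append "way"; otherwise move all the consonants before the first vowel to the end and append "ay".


Word: "wind"
Starts with consonant(s) → move to end, add 'ay'
Consonant cluster: "w"
Pig Latin = "indway"


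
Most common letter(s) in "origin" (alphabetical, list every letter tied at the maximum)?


Word: "origin"
Letter counts:
  'g': 1
  'i': 2
  'n': 1
  'o': 1
  'r': 1
Maximum count = 2
Most frequent = 'i' (2 times each)


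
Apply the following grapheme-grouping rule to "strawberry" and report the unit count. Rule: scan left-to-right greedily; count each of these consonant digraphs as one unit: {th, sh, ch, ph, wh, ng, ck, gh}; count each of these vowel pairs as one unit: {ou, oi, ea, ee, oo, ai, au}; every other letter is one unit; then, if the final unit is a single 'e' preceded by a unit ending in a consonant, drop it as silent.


Word: "strawberry" (10 letters)
Left-to-right scan:
  [1] 's' (letter)
  [2] 't' (letter)
  [3] 'r' (letter)
  [4] 'a' (letter)
  [5] 'w' (letter)
  [6] 'b' (letter)
  [7] 'e' (letter)
  [8] 'r' (letter)
  [9] 'r' (letter)
  [10] 'y' (letter)
Units from scan: 10
Sound units = 10 units


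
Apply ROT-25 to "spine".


Word: "spine"
Shift: 25
Each letter → (letter + shift) mod 26:
  's' (18) + 25 = 17 → 'r'
  'p' (15) + 25 = 14 → 'o'
  'i' (8) + 25 = 7 → 'h'
  'n' (13) + 25 = 12 → 'm'
  'e' (4) + 25 = 3 → 'd'
Result = "rohmd"


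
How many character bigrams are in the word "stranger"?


Word: "stranger" (length 8)
Number of 2-grams = length - 2 + 1 = 8 - 2 + 1
= 7


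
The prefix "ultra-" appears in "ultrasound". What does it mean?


Prefix: ultra-
Example: ultrasound (ultra- + sound)
Meaning = beyond


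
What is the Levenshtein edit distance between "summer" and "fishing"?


Word 1: "summer" (length 6)
Word 2: "fishing" (length 7)
One optimal edit sequence (insert/delete/substitute each cost 1):
  1. insert 'f'  (+1)
  2. substitute 's' -> 'i'  (+1)
  3. substitute 'u' -> 's'  (+1)
  4. substitute 'm' -> 'h'  (+1)
  5. substitute 'm' -> 'i'  (+1)
  6. substitute 'e' -> 'n'  (+1)
  7. substitute 'r' -> 'g'  (+1)
Total edit operations: 7
Edit distance = 7


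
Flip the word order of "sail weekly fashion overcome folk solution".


Original: "sail weekly fashion overcome folk solution"
Words (1..n): sail | weekly | fashion | overcome | folk | solution
Reversed (n..1): solution | folk | overcome | fashion | weekly | sail
Result = "solution folk overcome fashion weekly sail"


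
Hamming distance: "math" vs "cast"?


Comparing character by character (same length = 4):
  Pos 0: 'm' vs 'c' !=
  Pos 1: 'a' vs 'a' =
  Pos 2: 't' vs 's' !=
  Pos 3: 'h' vs 't' !=
Hamming distance = 3


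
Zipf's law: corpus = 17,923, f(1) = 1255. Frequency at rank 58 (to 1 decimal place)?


Zipf's law: f(r) = f(1) / r
f(1) = 1255
f(58) = 1255 / 58
= 21.6 occurrences


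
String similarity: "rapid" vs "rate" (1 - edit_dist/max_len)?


Word 1: "rapid" (length 5)
Word 2: "rate" (length 4)
One optimal edit sequence:
  1. keep 'r'
  2. keep 'a'
  3. delete 'p'  (+1)
  4. substitute 'i' -> 't'  (+1)
  5. substitute 'd' -> 'e'  (+1)
Edit distance = 3
Max length = max(5, 4) = 5
Similarity = 1 - 3/5
= 0.4000


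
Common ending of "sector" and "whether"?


Word 1: "sector"
Word 2: "whether"
Comparing from end:
  Pos -1: 'r' == 'r'
  Pos -2: 'o' != 'e' (stop)
LCS = "r" (length 1)


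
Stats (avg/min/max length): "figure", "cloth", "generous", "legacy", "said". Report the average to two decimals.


Lengths: "figure"=6, "cloth"=5, "generous"=8, "legacy"=6, "said"=4
Sum = 29, Count = 5
Average = 29/5 = 5.80
= avg=5.80, min=4, max=8


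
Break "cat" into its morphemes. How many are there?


Word: "cat"
Morphemes: cat
Each morpheme carries meaning
= 1 morpheme


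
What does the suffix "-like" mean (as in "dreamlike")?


Suffix: -like
As in: dreamlike -> dream + -like
Meaning = resembling


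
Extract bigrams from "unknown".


Word: "unknown" (length 7)
Number of bigrams = 7 - 2 + 1 = 6
  Position 0: "un"
  Position 1: "nk"
  Position 2: "kn"
  Position 3: "no"
  Position 4: "ow"
  Position 5: "wn"
Bigrams = "un", "nk", "kn", "no", "ow", "wn"


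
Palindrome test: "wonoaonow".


Word: "wonoaonow"
Reversed: "wonoaonow"
Forward == Backward? wonoaonow == wonoaonow
Palindrome = Yes


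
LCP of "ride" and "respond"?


Word 1: "ride"
Word 2: "respond"
Comparing from start:
  Pos 0: 'r' == 'r'
  Pos 1: 'i' != 'e' (stop)
LCP = "r" (length 1)


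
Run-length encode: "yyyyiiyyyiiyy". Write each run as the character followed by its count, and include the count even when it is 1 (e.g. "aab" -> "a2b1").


String: "yyyyiiyyyiiyy"
Scanning for consecutive runs:
  'y' x 4
  'i' x 2
  'y' x 3
  'i' x 2
  'y' x 2
RLE = "y4i2y3i2y2"


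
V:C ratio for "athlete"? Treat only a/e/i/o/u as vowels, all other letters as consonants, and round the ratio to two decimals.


Word: "athlete"
Vowels (a,e,i,o,u): 3
Consonants: 4
Ratio = 3/4
= 0.75
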